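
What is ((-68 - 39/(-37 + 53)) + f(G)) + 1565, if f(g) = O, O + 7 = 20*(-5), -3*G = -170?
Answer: 22201/16 ≈ 1387.6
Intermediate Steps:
G = 170/3 (G = -⅓*(-170) = 170/3 ≈ 56.667)
O = -107 (O = -7 + 20*(-5) = -7 - 100 = -107)
f(g) = -107
((-68 - 39/(-37 + 53)) + f(G)) + 1565 = ((-68 - 39/(-37 + 53)) - 107) + 1565 = ((-68 - 39/16) - 107) + 1565 = (-1127/16 - 107) + 1565 = -2839/16 + 1565 = 22201/16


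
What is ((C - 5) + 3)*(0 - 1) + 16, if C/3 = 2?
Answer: 12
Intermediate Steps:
C = 6 (C = 3*2 = 6)
((C - 5) + 3)*(0 - 1) + 16 = ((6 - 5) + 3)*(0 - 1) + 16 = (1 + 3)*(-1) + 16 = 4*(-1) + 16 = -4 + 16 = 12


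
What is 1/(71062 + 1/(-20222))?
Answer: 20222/1437015763 ≈ 1.4072e-5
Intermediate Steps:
1/(71062 + 1/(-20222)) = 1/(71062 - 1/20222) = 1/(1437015763/20222) = 20222/1437015763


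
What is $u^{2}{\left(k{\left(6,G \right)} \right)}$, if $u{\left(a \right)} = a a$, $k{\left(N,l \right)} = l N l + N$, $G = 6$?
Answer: $2428912656$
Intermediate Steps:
$k{\left(N,l \right)} = N + N l^{2}$ ($k{\left(N,l \right)} = N l l + N = N l^{2} + N = N + N l^{2}$)
$u{\left(a \right)} = a^{2}$
$u^{2}{\left(k{\left(6,G \right)} \right)} = \left(\left(6 \left(1 + 6^{2}\right)\right)^{2}\right)^{2} = \left(\left(6 \left(1 + 36\right)\right)^{2}\right)^{2} = \left(\left(6 \cdot 37\right)^{2}\right)^{2} = \left(222^{2}\right)^{2} = 49284^{2} = 2428912656$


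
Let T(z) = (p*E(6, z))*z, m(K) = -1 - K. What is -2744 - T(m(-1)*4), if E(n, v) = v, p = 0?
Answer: -2744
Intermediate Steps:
T(z) = 0 (T(z) = (0*z)*z = 0*z = 0)
-2744 - T(m(-1)*4) = -2744 - 1*0 = -2744 + 0 = -2744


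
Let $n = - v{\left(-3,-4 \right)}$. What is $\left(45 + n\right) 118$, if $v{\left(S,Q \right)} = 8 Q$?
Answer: $9086$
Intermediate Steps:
$n = 32$ ($n = - 8 \left(-4\right) = \left(-1\right) \left(-32\right) = 32$)
$\left(45 + n\right) 118 = \left(45 + 32\right) 118 = 77 \cdot 118 = 9086$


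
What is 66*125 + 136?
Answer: 8386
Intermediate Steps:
66*125 + 136 = 8250 + 136 = 8386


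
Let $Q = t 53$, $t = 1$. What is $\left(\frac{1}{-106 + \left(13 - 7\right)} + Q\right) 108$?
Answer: $\frac{143073}{25} \approx 5722.9$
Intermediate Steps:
$Q = 53$ ($Q = 1 \cdot 53 = 53$)
$\left(\frac{1}{-106 + \left(13 - 7\right)} + Q\right) 108 = \left(\frac{1}{-106 + \left(13 - 7\right)} + 53\right) 108 = \left(\frac{1}{-106 + 6} + 53\right) 108 = \left(\frac{1}{-100} + 53\right) 108 = \left(- \frac{1}{100} + 53\right) 108 = \frac{5299}{100} \cdot 108 = \frac{143073}{25}$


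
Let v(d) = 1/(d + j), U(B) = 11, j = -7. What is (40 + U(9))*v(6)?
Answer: -51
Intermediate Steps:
v(d) = 1/(-7 + d) (v(d) = 1/(d - 7) = 1/(-7 + d))
(40 + U(9))*v(6) = (40 + 11)/(-7 + 6) = 51/(-1) = 51*(-1) = -51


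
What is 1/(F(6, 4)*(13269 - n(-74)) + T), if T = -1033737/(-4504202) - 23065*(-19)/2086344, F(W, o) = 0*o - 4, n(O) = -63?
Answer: -4698657408744/250567936978524533 ≈ -1.8752e-5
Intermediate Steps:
F(W, o) = -4 (F(W, o) = 0 - 4 = -4)
T = 2065314975499/4698657408744 (T = -1033737*(-1/4504202) + 438235*(1/2086344) = 1033737/4504202 + 438235/2086344 = 2065314975499/4698657408744 ≈ 0.43955)
1/(F(6, 4)*(13269 - n(-74)) + T) = 1/(-4*(13269 - 1*(-63)) + 2065314975499/4698657408744) = 1/(-4*(13269 + 63) + 2065314975499/4698657408744) = 1/(-4*13332 + 2065314975499/4698657408744) = 1/(-53328 + 2065314975499/4698657408744) = 1/(-250567936978524533/4698657408744) = -4698657408744/250567936978524533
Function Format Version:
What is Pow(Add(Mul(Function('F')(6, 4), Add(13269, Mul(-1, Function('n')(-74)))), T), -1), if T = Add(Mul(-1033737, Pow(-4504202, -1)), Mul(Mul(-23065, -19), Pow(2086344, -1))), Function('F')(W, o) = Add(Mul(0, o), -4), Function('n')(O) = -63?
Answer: Rational(-4698657408744, 250567936978524533) ≈ -1.8752e-5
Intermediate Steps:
Function('F')(W, o) = -4 (Function('F')(W, o) = Add(0, -4) = -4)
T = Rational(2065314975499, 4698657408744) (T = Add(Mul(-1033737, Rational(-1, 4504202)), Mul(438235, Rational(1, 2086344))) = Add(Rational(1033737, 4504202), Rational(438235, 2086344)) = Rational(2065314975499, 4698657408744) ≈ 0.43955)
Pow(Add(Mul(Function('F')(6, 4), Add(13269, Mul(-1, Function('n')(-74)))), T), -1) = Pow(Add(Mul(-4, Add(13269, Mul(-1, -63))), Rational(2065314975499, 4698657408744)), -1) = Pow(Add(Mul(-4, Add(13269, 63)), Rational(2065314975499, 4698657408744)), -1) = Pow(Add(Mul(-4, 13332), Rational(2065314975499, 4698657408744)), -1) = Pow(Add(-53328, Rational(2065314975499, 4698657408744)), -1) = Pow(Rational(-250567936978524533, 4698657408744), -1) = Rational(-4698657408744, 250567936978524533)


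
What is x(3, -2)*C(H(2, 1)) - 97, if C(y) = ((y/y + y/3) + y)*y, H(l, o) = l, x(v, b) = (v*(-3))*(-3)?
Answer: 101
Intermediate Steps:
x(v, b) = 9*v (x(v, b) = -3*v*(-3) = 9*v)
C(y) = y*(1 + 4*y/3) (C(y) = ((1 + y*(1/3)) + y)*y = ((1 + y/3) + y)*y = (1 + 4*y/3)*y = y*(1 + 4*y/3))
x(3, -2)*C(H(2, 1)) - 97 = (9*3)*((1/3)*2*(3 + 4*2)) - 97 = 27*((1/3)*2*(3 + 8)) - 97 = 27*((1/3)*2*11) - 97 = 27*(22/3) - 97 = 198 - 97 = 101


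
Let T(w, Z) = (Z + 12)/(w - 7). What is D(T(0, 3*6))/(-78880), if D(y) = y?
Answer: 3/55216 ≈ 5.4332e-5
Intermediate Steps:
T(w, Z) = (12 + Z)/(-7 + w)
D(T(0, 3*6))/(-78880) = ((12 + 3*6)/(-7 + 0))/(-78880) = ((12 + 18)/(-7))*(-1/78880) = -1/7*30*(-1/78880) = -30/7*(-1/78880) = 3/55216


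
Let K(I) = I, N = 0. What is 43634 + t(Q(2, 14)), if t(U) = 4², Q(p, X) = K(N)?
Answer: 43650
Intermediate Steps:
Q(p, X) = 0
t(U) = 16
43634 + t(Q(2, 14)) = 43634 + 16 = 43650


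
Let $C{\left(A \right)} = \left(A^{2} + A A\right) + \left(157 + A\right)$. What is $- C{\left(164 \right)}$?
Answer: $-54113$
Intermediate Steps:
$C{\left(A \right)} = 157 + A + 2 A^{2}$ ($C{\left(A \right)} = \left(A^{2} + A^{2}\right) + \left(157 + A\right) = 2 A^{2} + \left(157 + A\right) = 157 + A + 2 A^{2}$)
$- C{\left(164 \right)} = - (157 + 164 + 2 \cdot 164^{2}) = - (157 + 164 + 2 \cdot 26896) = - (157 + 164 + 53792) = \left(-1\right) 54113 = -54113$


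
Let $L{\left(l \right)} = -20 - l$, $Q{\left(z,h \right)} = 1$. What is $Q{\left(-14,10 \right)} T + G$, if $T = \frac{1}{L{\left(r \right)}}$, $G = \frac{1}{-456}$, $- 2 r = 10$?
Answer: $- \frac{157}{2280} \approx -0.06886$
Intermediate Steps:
$r = -5$ ($r = \left(- \frac{1}{2}\right) 10 = -5$)
$G = - \frac{1}{456} \approx -0.002193$
$T = - \frac{1}{15}$ ($T = \frac{1}{-20 - -5} = \frac{1}{-20 + 5} = \frac{1}{-15} = - \frac{1}{15} \approx -0.066667$)
$Q{\left(-14,10 \right)} T + G = 1 \left(- \frac{1}{15}\right) - \frac{1}{456} = - \frac{1}{15} - \frac{1}{456} = - \frac{157}{2280}$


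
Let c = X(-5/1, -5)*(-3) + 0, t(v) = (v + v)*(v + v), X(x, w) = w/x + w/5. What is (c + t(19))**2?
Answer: 2085136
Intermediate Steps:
X(x, w) = w/5 + w/x (X(x, w) = w/x + w*(1/5) = w/x + w/5 = w/5 + w/x)
t(v) = 4*v**2 (t(v) = (2*v)*(2*v) = 4*v**2)
c = 0 (c = ((1/5)*(-5) - 5/((-5/1)))*(-3) + 0 = (-1 - 5/((-5*1)))*(-3) + 0 = (-1 - 5/(-5))*(-3) + 0 = (-1 - 5*(-1/5))*(-3) + 0 = (-1 + 1)*(-3) + 0 = 0*(-3) + 0 = 0 + 0 = 0)
(c + t(19))**2 = (0 + 4*19**2)**2 = (0 + 4*361)**2 = (0 + 1444)**2 = 1444**2 = 2085136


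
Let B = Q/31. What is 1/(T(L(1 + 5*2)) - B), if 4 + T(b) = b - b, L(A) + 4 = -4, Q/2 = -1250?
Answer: 31/2376 ≈ 0.013047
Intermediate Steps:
Q = -2500 (Q = 2*(-1250) = -2500)
L(A) = -8 (L(A) = -4 - 4 = -8)
T(b) = -4 (T(b) = -4 + (b - b) = -4 + 0 = -4)
B = -2500/31 ≈ -80.645
1/(T(L(1 + 5*2)) - B) = 1/(-4 - 1*(-2500/31)) = 1/(-4 + 2500/31) = 1/(2376/31) = 31/2376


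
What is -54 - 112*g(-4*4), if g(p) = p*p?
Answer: -28726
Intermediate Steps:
g(p) = p²
-54 - 112*g(-4*4) = -54 - 112*(-4*4)² = -54 - 112*(-16)² = -54 - 112*256 = -54 - 28672 = -28726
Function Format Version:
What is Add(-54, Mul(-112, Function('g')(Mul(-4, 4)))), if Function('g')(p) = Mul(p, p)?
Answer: -28726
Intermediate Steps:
Function('g')(p) = Pow(p, 2)
Add(-54, Mul(-112, Function('g')(Mul(-4, 4)))) = Add(-54, Mul(-112, Pow(Mul(-4, 4), 2))) = Add(-54, Mul(-112, Pow(-16, 2))) = Add(-54, Mul(-112, 256)) = Add(-54, -28672) = -28726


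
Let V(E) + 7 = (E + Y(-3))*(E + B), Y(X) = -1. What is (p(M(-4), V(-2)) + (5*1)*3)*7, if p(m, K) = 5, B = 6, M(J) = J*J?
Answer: 140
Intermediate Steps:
M(J) = J²
V(E) = -7 + (-1 + E)*(6 + E) (V(E) = -7 + (E - 1)*(E + 6) = -7 + (-1 + E)*(6 + E))
(p(M(-4), V(-2)) + (5*1)*3)*7 = (5 + (5*1)*3)*7 = (5 + 5*3)*7 = (5 + 15)*7 = 20*7 = 140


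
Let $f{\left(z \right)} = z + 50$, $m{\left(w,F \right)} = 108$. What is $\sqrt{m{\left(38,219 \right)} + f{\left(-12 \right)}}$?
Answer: $\sqrt{146} \approx 12.083$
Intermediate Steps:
$f{\left(z \right)} = 50 + z$
$\sqrt{m{\left(38,219 \right)} + f{\left(-12 \right)}} = \sqrt{108 + \left(50 - 12\right)} = \sqrt{108 + 38} = \sqrt{146}$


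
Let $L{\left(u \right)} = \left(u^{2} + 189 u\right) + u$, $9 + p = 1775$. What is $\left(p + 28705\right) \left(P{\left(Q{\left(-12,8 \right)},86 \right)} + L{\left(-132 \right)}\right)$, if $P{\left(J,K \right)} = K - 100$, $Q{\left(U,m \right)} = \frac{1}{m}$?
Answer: $-233712570$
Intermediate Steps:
$p = 1766$ ($p = -9 + 1775 = 1766$)
$P{\left(J,K \right)} = -100 + K$
$L{\left(u \right)} = u^{2} + 190 u$
$\left(p + 28705\right) \left(P{\left(Q{\left(-12,8 \right)},86 \right)} + L{\left(-132 \right)}\right) = \left(1766 + 28705\right) \left(\left(-100 + 86\right) - 132 \left(190 - 132\right)\right) = 30471 \left(-14 - 7656\right) = 30471 \left(-7670\right) = -233712570$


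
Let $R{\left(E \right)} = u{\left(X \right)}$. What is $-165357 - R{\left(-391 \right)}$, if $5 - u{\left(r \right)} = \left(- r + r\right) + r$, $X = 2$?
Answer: $-165360$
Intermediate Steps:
$u{\left(r \right)} = 5 - r$ ($u{\left(r \right)} = 5 - \left(\left(- r + r\right) + r\right) = 5 - \left(0 + r\right) = 5 - r$)
$R{\left(E \right)} = 3$ ($R{\left(E \right)} = 5 - 2 = 3$)
$-165357 - R{\left(-391 \right)} = -165357 - 3 = -165360$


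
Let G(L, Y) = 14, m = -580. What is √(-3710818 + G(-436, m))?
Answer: 2*I*√927701 ≈ 1926.3*I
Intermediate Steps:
√(-3710818 + G(-436, m)) = √(-3710818 + 14) = √(-3710804) = 2*I*√927701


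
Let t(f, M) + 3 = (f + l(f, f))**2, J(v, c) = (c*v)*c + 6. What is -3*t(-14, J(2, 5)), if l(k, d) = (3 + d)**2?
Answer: -34338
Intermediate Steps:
J(v, c) = 6 + v*c**2 (J(v, c) = v*c**2 + 6 = 6 + v*c**2)
t(f, M) = -3 + (f + (3 + f)**2)**2
-3*t(-14, J(2, 5)) = -3*(-3 + (-14 + (3 - 14)**2)**2) = -3*(-3 + (-14 + (-11)**2)**2) = -3*(-3 + (-14 + 121)**2) = -3*(-3 + 107**2) = -3*(-3 + 11449) = -3*11446 = -34338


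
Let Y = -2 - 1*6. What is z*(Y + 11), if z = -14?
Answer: -42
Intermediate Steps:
Y = -8 (Y = -2 - 6 = -8)
z*(Y + 11) = -14*(-8 + 11) = -14*3 = -42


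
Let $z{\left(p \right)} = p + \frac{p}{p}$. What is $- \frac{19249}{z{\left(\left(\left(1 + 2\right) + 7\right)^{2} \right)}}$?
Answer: $- \frac{19249}{101} \approx -190.58$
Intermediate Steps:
$z{\left(p \right)} = 1 + p$ ($z{\left(p \right)} = p + 1 = 1 + p$)
$- \frac{19249}{z{\left(\left(\left(1 + 2\right) + 7\right)^{2} \right)}} = - \frac{19249}{1 + \left(\left(1 + 2\right) + 7\right)^{2}} = - \frac{19249}{1 + \left(3 + 7\right)^{2}} = - \frac{19249}{1 + 10^{2}} = - \frac{19249}{1 + 100} = - \frac{19249}{101}$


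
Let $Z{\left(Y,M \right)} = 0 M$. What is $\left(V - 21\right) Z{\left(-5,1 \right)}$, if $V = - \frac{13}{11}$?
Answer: $0$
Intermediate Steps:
$Z{\left(Y,M \right)} = 0$
$V = - \frac{13}{11}$ ($V = \left(-13\right) \frac{1}{11} = - \frac{13}{11} \approx -1.1818$)
$\left(V - 21\right) Z{\left(-5,1 \right)} = \left(- \frac{13}{11} - 21\right) 0 = \left(- \frac{244}{11}\right) 0 = 0$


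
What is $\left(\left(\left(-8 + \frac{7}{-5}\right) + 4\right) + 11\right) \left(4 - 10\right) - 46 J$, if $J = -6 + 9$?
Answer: $- \frac{858}{5} \approx -171.6$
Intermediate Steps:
$J = 3$
$\left(\left(\left(-8 + \frac{7}{-5}\right) + 4\right) + 11\right) \left(4 - 10\right) - 46 J = \left(\left(\left(-8 + \frac{7}{-5}\right) + 4\right) + 11\right) \left(4 - 10\right) - 138 = \left(\left(\left(-8 + 7 \left(- \frac{1}{5}\right)\right) + 4\right) + 11\right) \left(-6\right) - 138 = \left(\left(\left(-8 - \frac{7}{5}\right) + 4\right) + 11\right) \left(-6\right) - 138 = \left(\left(- \frac{47}{5} + 4\right) + 11\right) \left(-6\right) - 138 = \left(- \frac{27}{5} + 11\right) \left(-6\right) - 138 = \frac{28}{5} \left(-6\right) - 138 = - \frac{168}{5} - 138 = - \frac{858}{5}$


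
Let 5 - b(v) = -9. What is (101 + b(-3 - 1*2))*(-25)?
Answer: -2875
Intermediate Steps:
b(v) = 14 (b(v) = 5 - 1*(-9) = 5 + 9 = 14)
(101 + b(-3 - 1*2))*(-25) = (101 + 14)*(-25) = 115*(-25) = -2875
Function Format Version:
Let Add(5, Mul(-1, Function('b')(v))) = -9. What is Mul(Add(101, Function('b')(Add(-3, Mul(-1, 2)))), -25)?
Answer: -2875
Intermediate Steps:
Function('b')(v) = 14 (Function('b')(v) = Add(5, Mul(-1, -9)) = Add(5, 9) = 14)
Mul(Add(101, Function('b')(Add(-3, Mul(-1, 2)))), -25) = Mul(Add(101, 14), -25) = Mul(115, -25) = -2875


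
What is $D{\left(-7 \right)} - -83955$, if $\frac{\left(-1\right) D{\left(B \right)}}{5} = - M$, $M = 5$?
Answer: $83980$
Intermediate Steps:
$D{\left(B \right)} = 25$ ($D{\left(B \right)} = - 5 \left(\left(-1\right) 5\right) = \left(-5\right) \left(-5\right) = 25$)
$D{\left(-7 \right)} - -83955 = 25 - -83955 = 25 + 83955 = 83980$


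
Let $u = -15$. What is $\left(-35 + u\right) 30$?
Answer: $-1500$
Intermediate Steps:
$\left(-35 + u\right) 30 = \left(-35 - 15\right) 30 = \left(-50\right) 30 = -1500$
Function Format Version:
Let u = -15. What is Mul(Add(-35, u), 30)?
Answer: -1500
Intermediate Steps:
Mul(Add(-35, u), 30) = Mul(Add(-35, -15), 30) = Mul(-50, 30) = -1500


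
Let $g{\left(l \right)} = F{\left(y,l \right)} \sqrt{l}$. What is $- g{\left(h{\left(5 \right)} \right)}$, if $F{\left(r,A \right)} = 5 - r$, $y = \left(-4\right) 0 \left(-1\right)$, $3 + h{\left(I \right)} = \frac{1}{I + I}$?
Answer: $- \frac{i \sqrt{290}}{2} \approx - 8.5147 i$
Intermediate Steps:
$h{\left(I \right)} = -3 + \frac{1}{2 I}$ ($h{\left(I \right)} = -3 + \frac{1}{I + I} = -3 + \frac{1}{2 I}$)
$y = 0$ ($y = 0 \left(-1\right) = 0$)
$g{\left(l \right)} = 5 \sqrt{l}$ ($g{\left(l \right)} = \left(5 - 0\right) \sqrt{l} = \left(5 + 0\right) \sqrt{l} = 5 \sqrt{l}$)
$- g{\left(h{\left(5 \right)} \right)} = - 5 \sqrt{-3 + \frac{1}{2 \cdot 5}} = - 5 \sqrt{-3 + \frac{1}{2} \cdot \frac{1}{5}} = - 5 \sqrt{-3 + \frac{1}{10}} = - 5 \sqrt{- \frac{29}{10}} = - 5 \frac{i \sqrt{290}}{10} = - \frac{i \sqrt{290}}{2}$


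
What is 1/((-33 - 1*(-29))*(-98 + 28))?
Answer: 1/280 ≈ 0.0035714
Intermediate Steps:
1/((-33 - 1*(-29))*(-98 + 28)) = 1/((-33 + 29)*(-70)) = 1/(-4*(-70)) = 1/280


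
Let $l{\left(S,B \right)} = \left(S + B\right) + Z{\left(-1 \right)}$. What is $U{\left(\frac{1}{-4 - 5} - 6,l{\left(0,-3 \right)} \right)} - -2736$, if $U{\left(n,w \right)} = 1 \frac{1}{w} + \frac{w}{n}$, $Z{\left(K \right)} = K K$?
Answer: $\frac{300941}{110} \approx 2735.8$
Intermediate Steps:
$Z{\left(K \right)} = K^{2}$
$l{\left(S,B \right)} = 1 + B + S$ ($l{\left(S,B \right)} = \left(S + B\right) + \left(-1\right)^{2} = \left(B + S\right) + 1 = 1 + B + S$)
$U{\left(n,w \right)} = \frac{1}{w} + \frac{w}{n}$
$U{\left(\frac{1}{-4 - 5} - 6,l{\left(0,-3 \right)} \right)} - -2736 = \left(\frac{1}{1 - 3 + 0} + \frac{1 - 3 + 0}{\frac{1}{-4 - 5} - 6}\right) - -2736 = \left(\frac{1}{-2} - \frac{2}{\frac{1}{-9} - 6}\right) + 2736 = \left(- \frac{1}{2} - \frac{2}{- \frac{1}{9} - 6}\right) + 2736 = \left(- \frac{1}{2} - \frac{2}{- \frac{55}{9}}\right) + 2736 = \left(- \frac{1}{2} - - \frac{18}{55}\right) + 2736 = \left(- \frac{1}{2} + \frac{18}{55}\right) + 2736 = - \frac{19}{110} + 2736 = \frac{300941}{110}$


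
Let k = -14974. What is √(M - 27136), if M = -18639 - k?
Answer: I*√30801 ≈ 175.5*I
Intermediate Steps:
M = -3665 (M = -18639 - 1*(-14974) = -18639 + 14974 = -3665)
√(M - 27136) = √(-3665 - 27136) = √(-30801) = I*√30801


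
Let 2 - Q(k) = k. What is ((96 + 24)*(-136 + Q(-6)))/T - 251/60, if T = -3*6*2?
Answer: 25349/60 ≈ 422.48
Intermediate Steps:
Q(k) = 2 - k
T = -36 (T = -18*2 = -36)
((96 + 24)*(-136 + Q(-6)))/T - 251/60 = ((96 + 24)*(-136 + (2 - 1*(-6))))/(-36) - 251/60 = (120*(-136 + (2 + 6)))*(-1/36) - 251*1/60 = (120*(-136 + 8))*(-1/36) - 251/60 = (120*(-128))*(-1/36) - 251/60 = -15360*(-1/36) - 251/60 = 1280/3 - 251/60 = 25349/60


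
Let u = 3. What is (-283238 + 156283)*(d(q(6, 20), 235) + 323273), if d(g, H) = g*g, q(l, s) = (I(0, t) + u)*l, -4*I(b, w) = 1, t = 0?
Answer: -164302748855/4 ≈ -4.1076e+10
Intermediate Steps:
I(b, w) = -1/4 (I(b, w) = -1/4*1 = -1/4)
q(l, s) = 11*l/4 (q(l, s) = (-1/4 + 3)*l = 11*l/4)
d(g, H) = g**2
(-283238 + 156283)*(d(q(6, 20), 235) + 323273) = (-283238 + 156283)*(((11/4)*6)**2 + 323273) = -126955*((33/2)**2 + 323273) = -126955*(1089/4 + 323273) = -126955*1294181/4 = -164302748855/4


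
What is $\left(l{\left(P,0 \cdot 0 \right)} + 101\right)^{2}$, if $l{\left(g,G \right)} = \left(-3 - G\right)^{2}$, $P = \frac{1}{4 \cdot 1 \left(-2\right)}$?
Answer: $12100$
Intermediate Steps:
$P = - \frac{1}{8}$ ($P = \frac{1}{4 \left(-2\right)} = \frac{1}{-8} = - \frac{1}{8} \approx -0.125$)
$\left(l{\left(P,0 \cdot 0 \right)} + 101\right)^{2} = \left(\left(3 + 0 \cdot 0\right)^{2} + 101\right)^{2} = \left(\left(3 + 0\right)^{2} + 101\right)^{2} = \left(3^{2} + 101\right)^{2} = \left(9 + 101\right)^{2} = 110^{2} = 12100$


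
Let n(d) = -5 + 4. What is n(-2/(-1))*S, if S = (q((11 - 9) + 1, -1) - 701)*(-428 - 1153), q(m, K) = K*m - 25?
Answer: -1152549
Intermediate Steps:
q(m, K) = -25 + K*m
n(d) = -1
S = 1152549 (S = ((-25 - ((11 - 9) + 1)) - 701)*(-428 - 1153) = ((-25 - (2 + 1)) - 701)*(-1581) = ((-25 - 1*3) - 701)*(-1581) = ((-25 - 3) - 701)*(-1581) = (-28 - 701)*(-1581) = -729*(-1581) = 1152549)
n(-2/(-1))*S = -1*1152549 = -1152549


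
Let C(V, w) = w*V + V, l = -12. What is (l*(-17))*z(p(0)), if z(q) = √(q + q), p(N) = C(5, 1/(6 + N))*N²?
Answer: 0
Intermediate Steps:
C(V, w) = V + V*w (C(V, w) = V*w + V = V + V*w)
p(N) = N²*(5 + 5/(6 + N)) (p(N) = (5*(1 + 1/(6 + N)))*N² = (5 + 5/(6 + N))*N² = N²*(5 + 5/(6 + N)))
z(q) = √2*√q (z(q) = √(2*q) = √2*√q)
(l*(-17))*z(p(0)) = (-12*(-17))*(√2*√(5*0²*(7 + 0)/(6 + 0))) = 204*(√2*√(5*0*7/6)) = 204*(√2*√(5*0*(⅙)*7)) = 204*(√2*√0) = 204*(√2*0) = 204*0 = 0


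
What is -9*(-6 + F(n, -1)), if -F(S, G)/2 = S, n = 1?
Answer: 72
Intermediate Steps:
F(S, G) = -2*S
-9*(-6 + F(n, -1)) = -9*(-6 - 2*1) = -9*(-6 - 2) = -9*(-8) = 72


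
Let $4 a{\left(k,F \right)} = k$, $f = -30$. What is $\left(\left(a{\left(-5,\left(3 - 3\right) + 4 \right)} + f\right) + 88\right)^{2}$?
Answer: $\frac{51529}{16} \approx 3220.6$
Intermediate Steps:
$a{\left(k,F \right)} = \frac{k}{4}$
$\left(\left(a{\left(-5,\left(3 - 3\right) + 4 \right)} + f\right) + 88\right)^{2} = \left(\left(\frac{1}{4} \left(-5\right) - 30\right) + 88\right)^{2} = \left(\left(- \frac{5}{4} - 30\right) + 88\right)^{2} = \left(- \frac{125}{4} + 88\right)^{2} = \left(\frac{227}{4}\right)^{2} = \frac{51529}{16}$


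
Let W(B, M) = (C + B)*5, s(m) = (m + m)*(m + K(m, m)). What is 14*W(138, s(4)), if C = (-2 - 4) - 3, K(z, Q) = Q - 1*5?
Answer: 9030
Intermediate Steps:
K(z, Q) = -5 + Q (K(z, Q) = Q - 5 = -5 + Q)
s(m) = 2*m*(-5 + 2*m) (s(m) = (m + m)*(m + (-5 + m)) = (2*m)*(-5 + 2*m) = 2*m*(-5 + 2*m))
C = -9 (C = -6 - 3 = -9)
W(B, M) = -45 + 5*B (W(B, M) = (-9 + B)*5 = -45 + 5*B)
14*W(138, s(4)) = 14*(-45 + 5*138) = 14*(-45 + 690) = 14*645 = 9030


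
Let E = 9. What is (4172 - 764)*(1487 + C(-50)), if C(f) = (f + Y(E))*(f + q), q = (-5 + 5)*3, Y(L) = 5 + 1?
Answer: 12565296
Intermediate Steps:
Y(L) = 6
q = 0 (q = 0*3 = 0)
C(f) = f*(6 + f) (C(f) = (f + 6)*(f + 0) = (6 + f)*f = f*(6 + f))
(4172 - 764)*(1487 + C(-50)) = (4172 - 764)*(1487 - 50*(6 - 50)) = 3408*(1487 - 50*(-44)) = 3408*(1487 + 2200) = 3408*3687 = 12565296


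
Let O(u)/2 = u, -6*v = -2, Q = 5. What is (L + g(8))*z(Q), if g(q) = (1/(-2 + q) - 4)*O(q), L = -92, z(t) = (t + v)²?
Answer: -117760/27 ≈ -4361.5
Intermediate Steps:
v = ⅓ (v = -⅙*(-2) = ⅓ ≈ 0.33333)
O(u) = 2*u
z(t) = (⅓ + t)² (z(t) = (t + ⅓)² = (⅓ + t)²)
g(q) = 2*q*(-4 + 1/(-2 + q)) (g(q) = (1/(-2 + q) - 4)*(2*q) = (-4 + 1/(-2 + q))*(2*q) = 2*q*(-4 + 1/(-2 + q)))
(L + g(8))*z(Q) = (-92 + 2*8*(9 - 4*8)/(-2 + 8))*((1 + 3*5)²/9) = (-92 + 2*8*(9 - 32)/6)*((1 + 15)²/9) = (-92 + 2*8*(⅙)*(-23))*((⅑)*16²) = (-92 - 184/3)*((⅑)*256) = -460/3*256/9 = -117760/27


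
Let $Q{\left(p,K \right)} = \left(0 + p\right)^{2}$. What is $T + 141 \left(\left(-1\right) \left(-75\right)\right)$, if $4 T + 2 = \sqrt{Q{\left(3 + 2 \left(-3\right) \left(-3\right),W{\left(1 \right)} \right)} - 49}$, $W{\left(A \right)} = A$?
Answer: $\frac{21149}{2} + \frac{7 \sqrt{2}}{2} \approx 10579.0$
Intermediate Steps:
$Q{\left(p,K \right)} = p^{2}$
$T = - \frac{1}{2} + \frac{7 \sqrt{2}}{2}$ ($T = - \frac{1}{2} + \frac{\sqrt{\left(3 + 2 \left(-3\right) \left(-3\right)\right)^{2} - 49}}{4} = - \frac{1}{2} + \frac{\sqrt{\left(3 - -18\right)^{2} - 49}}{4} = - \frac{1}{2} + \frac{\sqrt{\left(3 + 18\right)^{2} - 49}}{4} = - \frac{1}{2} + \frac{\sqrt{21^{2} - 49}}{4} = - \frac{1}{2} + \frac{\sqrt{441 - 49}}{4} = - \frac{1}{2} + \frac{\sqrt{392}}{4} = - \frac{1}{2} + \frac{14 \sqrt{2}}{4} = - \frac{1}{2} + \frac{7 \sqrt{2}}{2} \approx 4.4497$)
$T + 141 \left(\left(-1\right) \left(-75\right)\right) = \left(- \frac{1}{2} + \frac{7 \sqrt{2}}{2}\right) + 141 \left(\left(-1\right) \left(-75\right)\right) = \left(- \frac{1}{2} + \frac{7 \sqrt{2}}{2}\right) + 141 \cdot 75 = \left(- \frac{1}{2} + \frac{7 \sqrt{2}}{2}\right) + 10575 = \frac{21149}{2} + \frac{7 \sqrt{2}}{2}$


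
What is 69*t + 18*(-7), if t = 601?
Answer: 41343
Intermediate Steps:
69*t + 18*(-7) = 69*601 + 18*(-7) = 41469 - 126 = 41343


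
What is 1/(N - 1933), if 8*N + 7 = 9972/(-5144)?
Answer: -10288/19898199 ≈ -0.00051703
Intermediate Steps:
N = -11495/10288 (N = -7/8 + (9972/(-5144))/8 = -7/8 + (9972*(-1/5144))/8 = -7/8 + (⅛)*(-2493/1286) = -7/8 - 2493/10288 = -11495/10288 ≈ -1.1173)
1/(N - 1933) = 1/(-11495/10288 - 1933) = 1/(-19898199/10288) = -10288/19898199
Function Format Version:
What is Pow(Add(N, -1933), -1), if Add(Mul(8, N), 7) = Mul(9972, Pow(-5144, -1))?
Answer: Rational(-10288, 19898199) ≈ -0.00051703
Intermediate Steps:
N = Rational(-11495, 10288) (N = Add(Rational(-7, 8), Mul(Rational(1, 8), Mul(9972, Pow(-5144, -1)))) = Add(Rational(-7, 8), Mul(Rational(1, 8), Mul(9972, Rational(-1, 5144)))) = Add(Rational(-7, 8), Mul(Rational(1, 8), Rational(-2493, 1286))) = Add(Rational(-7, 8), Rational(-2493, 10288)) = Rational(-11495, 10288) ≈ -1.1173)
Pow(Add(N, -1933), -1) = Pow(Add(Rational(-11495, 10288), -1933), -1) = Pow(Rational(-19898199, 10288), -1) = Rational(-10288, 19898199)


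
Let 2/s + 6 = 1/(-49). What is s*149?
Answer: -14602/295 ≈ -49.498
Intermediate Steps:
s = -98/295 (s = 2/(-6 + 1/(-49)) = 2/(-6 - 1/49) = 2/(-295/49) = 2*(-49/295) = -98/295 ≈ -0.33220)
s*149 = -98/295*149 = -14602/295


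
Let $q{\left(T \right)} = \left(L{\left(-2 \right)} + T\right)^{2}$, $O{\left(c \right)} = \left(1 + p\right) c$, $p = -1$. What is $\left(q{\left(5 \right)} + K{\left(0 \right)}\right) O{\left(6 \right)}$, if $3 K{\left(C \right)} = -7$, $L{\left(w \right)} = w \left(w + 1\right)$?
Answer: $0$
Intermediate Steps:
$O{\left(c \right)} = 0$ ($O{\left(c \right)} = \left(1 - 1\right) c = 0 c = 0$)
$L{\left(w \right)} = w \left(1 + w\right)$
$K{\left(C \right)} = - \frac{7}{3}$ ($K{\left(C \right)} = \frac{1}{3} \left(-7\right) = - \frac{7}{3}$)
$q{\left(T \right)} = \left(2 + T\right)^{2}$ ($q{\left(T \right)} = \left(- 2 \left(1 - 2\right) + T\right)^{2} = \left(\left(-2\right) \left(-1\right) + T\right)^{2} = \left(2 + T\right)^{2}$)
$\left(q{\left(5 \right)} + K{\left(0 \right)}\right) O{\left(6 \right)} = \left(\left(2 + 5\right)^{2} - \frac{7}{3}\right) 0 = \left(7^{2} - \frac{7}{3}\right) 0 = \left(49 - \frac{7}{3}\right) 0 = \frac{140}{3} \cdot 0 = 0$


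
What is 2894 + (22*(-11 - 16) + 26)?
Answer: 2326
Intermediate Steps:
2894 + (22*(-11 - 16) + 26) = 2894 + (22*(-27) + 26) = 2894 + (-594 + 26) = 2894 - 568 = 2326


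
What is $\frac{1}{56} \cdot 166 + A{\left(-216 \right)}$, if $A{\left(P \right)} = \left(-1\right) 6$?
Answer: $- \frac{85}{28} \approx -3.0357$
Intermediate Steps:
$A{\left(P \right)} = -6$
$\frac{1}{56} \cdot 166 + A{\left(-216 \right)} = \frac{1}{56} \cdot 166 - 6 = \frac{83}{28} - 6 = - \frac{85}{28}$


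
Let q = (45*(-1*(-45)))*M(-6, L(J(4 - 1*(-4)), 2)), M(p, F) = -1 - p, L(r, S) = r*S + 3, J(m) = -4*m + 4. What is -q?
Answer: -10125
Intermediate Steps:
J(m) = 4 - 4*m
L(r, S) = 3 + S*r (L(r, S) = S*r + 3 = 3 + S*r)
q = 10125 (q = (45*(-1*(-45)))*(-1 - 1*(-6)) = (45*45)*(-1 + 6) = 2025*5 = 10125)
-q = -1*10125 = -10125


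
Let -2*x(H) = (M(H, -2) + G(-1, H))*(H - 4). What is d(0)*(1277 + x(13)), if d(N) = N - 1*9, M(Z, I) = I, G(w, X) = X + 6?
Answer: -21609/2 ≈ -10805.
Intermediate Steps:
G(w, X) = 6 + X
x(H) = -(-4 + H)*(4 + H)/2 (x(H) = -(-2 + (6 + H))*(H - 4)/2 = -(4 + H)*(-4 + H)/2 = -(-4 + H)*(4 + H)/2)
d(N) = -9 + N (d(N) = N - 9 = -9 + N)
d(0)*(1277 + x(13)) = (-9 + 0)*(1277 + (8 - ½*13²)) = -9*(1277 + (8 - ½*169)) = -9*(1277 + (8 - 169/2)) = -9*(1277 - 153/2) = -9*2401/2 = -21609/2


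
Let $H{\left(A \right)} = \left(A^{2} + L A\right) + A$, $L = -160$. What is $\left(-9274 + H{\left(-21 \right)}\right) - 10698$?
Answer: $-16192$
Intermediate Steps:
$H{\left(A \right)} = A^{2} - 159 A$ ($H{\left(A \right)} = \left(A^{2} - 160 A\right) + A = A^{2} - 159 A$)
$\left(-9274 + H{\left(-21 \right)}\right) - 10698 = \left(-9274 - 21 \left(-159 - 21\right)\right) - 10698 = \left(-9274 - -3780\right) - 10698 = \left(-9274 + 3780\right) - 10698 = -5494 - 10698 = -16192$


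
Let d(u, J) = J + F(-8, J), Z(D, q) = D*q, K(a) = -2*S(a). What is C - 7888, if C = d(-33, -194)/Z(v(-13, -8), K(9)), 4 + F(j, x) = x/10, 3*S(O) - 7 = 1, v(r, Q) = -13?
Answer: -8206781/1040 ≈ -7891.1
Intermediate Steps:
S(O) = 8/3 (S(O) = 7/3 + (1/3)*1 = 7/3 + 1/3 = 8/3)
K(a) = -16/3 (K(a) = -2*8/3 = -16/3)
F(j, x) = -4 + x/10
d(u, J) = -4 + 11*J/10 (d(u, J) = J + (-4 + J/10) = -4 + 11*J/10)
C = -3261/1040 (C = (-4 + (11/10)*(-194))/((-13*(-16/3))) = (-4 - 1067/5)/(208/3) = -1087/5*3/208 = -3261/1040 ≈ -3.1356)
C - 7888 = -3261/1040 - 7888 = -8206781/1040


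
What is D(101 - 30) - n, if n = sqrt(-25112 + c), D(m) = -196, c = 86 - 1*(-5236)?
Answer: -196 - I*sqrt(19790) ≈ -196.0 - 140.68*I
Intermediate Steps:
c = 5322 (c = 86 + 5236 = 5322)
n = I*sqrt(19790) (n = sqrt(-25112 + 5322) = sqrt(-19790) = I*sqrt(19790) ≈ 140.68*I)
D(101 - 30) - n = -196 - I*sqrt(19790)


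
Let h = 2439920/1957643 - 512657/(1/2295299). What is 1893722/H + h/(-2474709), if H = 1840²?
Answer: 1299824030012436686608969/2733644459967171200 ≈ 4.7549e+5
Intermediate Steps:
h = -2303560670414452929/1957643 (h = 2439920*(1/1957643) - 512657/1/2295299 = 2439920/1957643 - 512657*2295299 = 2439920/1957643 - 1176701099443 = -2303560670414452929/1957643 ≈ -1.1767e+12)
H = 3385600
1893722/H + h/(-2474709) = 1893722/3385600 - 2303560670414452929/1957643/(-2474709) = 1893722*(1/3385600) - 2303560670414452929/1957643*(-1/2474709) = 946861/1692800 + 767853556804817643/1614865583629 = 1299824030012436686608969/2733644459967171200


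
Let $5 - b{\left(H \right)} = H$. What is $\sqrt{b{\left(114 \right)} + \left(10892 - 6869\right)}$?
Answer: $\sqrt{3914} \approx 62.562$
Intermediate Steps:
$b{\left(H \right)} = 5 - H$
$\sqrt{b{\left(114 \right)} + \left(10892 - 6869\right)} = \sqrt{\left(5 - 114\right) + \left(10892 - 6869\right)} = \sqrt{\left(5 - 114\right) + 4023} = \sqrt{-109 + 4023} = \sqrt{3914}$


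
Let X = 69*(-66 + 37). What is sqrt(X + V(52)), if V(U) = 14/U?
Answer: I*sqrt(1352494)/26 ≈ 44.73*I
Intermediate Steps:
X = -2001 (X = 69*(-29) = -2001)
sqrt(X + V(52)) = sqrt(-2001 + 14/52) = sqrt(-2001 + 14*(1/52)) = sqrt(-2001 + 7/26) = sqrt(-52019/26) = I*sqrt(1352494)/26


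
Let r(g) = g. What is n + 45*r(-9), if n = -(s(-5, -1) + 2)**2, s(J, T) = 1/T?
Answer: -406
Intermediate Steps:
n = -1 (n = -(1/(-1) + 2)**2 = -(-1 + 2)**2 = -1*1**2 = -1*1 = -1)
n + 45*r(-9) = -1 + 45*(-9) = -1 - 405 = -406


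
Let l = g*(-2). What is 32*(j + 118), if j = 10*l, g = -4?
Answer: 6336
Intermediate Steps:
l = 8 (l = -4*(-2) = 8)
j = 80 (j = 10*8 = 80)
32*(j + 118) = 32*(80 + 118) = 32*198 = 6336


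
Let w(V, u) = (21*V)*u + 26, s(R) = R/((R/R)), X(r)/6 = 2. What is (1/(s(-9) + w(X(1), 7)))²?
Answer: 1/3171961 ≈ 3.1526e-7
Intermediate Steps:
X(r) = 12 (X(r) = 6*2 = 12)
s(R) = R (s(R) = R/1 = R*1 = R)
w(V, u) = 26 + 21*V*u (w(V, u) = 21*V*u + 26 = 26 + 21*V*u)
(1/(s(-9) + w(X(1), 7)))² = (1/(-9 + (26 + 21*12*7)))² = (1/(-9 + (26 + 1764)))² = (1/(-9 + 1790))² = (1/1781)² = 1/3171961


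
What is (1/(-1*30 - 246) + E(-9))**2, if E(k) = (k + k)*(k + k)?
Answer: 7996472929/76176 ≈ 1.0497e+5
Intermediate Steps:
E(k) = 4*k**2 (E(k) = (2*k)*(2*k) = 4*k**2)
(1/(-1*30 - 246) + E(-9))**2 = (1/(-1*30 - 246) + 4*(-9)**2)**2 = (1/(-30 - 246) + 4*81)**2 = (1/(-276) + 324)**2 = (-1/276 + 324)**2 = (89423/276)**2 = 7996472929/76176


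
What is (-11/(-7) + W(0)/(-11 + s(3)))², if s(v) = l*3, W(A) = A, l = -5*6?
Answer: 121/49 ≈ 2.4694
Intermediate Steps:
l = -30
s(v) = -90 (s(v) = -30*3 = -90)
(-11/(-7) + W(0)/(-11 + s(3)))² = (-11/(-7) + 0/(-11 - 90))² = (-11*(-⅐) + 0/(-101))² = (11/7 + 0*(-1/101))² = (11/7 + 0)² = (11/7)² = 121/49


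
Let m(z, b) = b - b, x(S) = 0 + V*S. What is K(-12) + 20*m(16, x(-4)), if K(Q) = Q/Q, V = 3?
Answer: 1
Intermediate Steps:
x(S) = 3*S (x(S) = 0 + 3*S = 3*S)
m(z, b) = 0
K(Q) = 1
K(-12) + 20*m(16, x(-4)) = 1 + 20*0 = 1 + 0 = 1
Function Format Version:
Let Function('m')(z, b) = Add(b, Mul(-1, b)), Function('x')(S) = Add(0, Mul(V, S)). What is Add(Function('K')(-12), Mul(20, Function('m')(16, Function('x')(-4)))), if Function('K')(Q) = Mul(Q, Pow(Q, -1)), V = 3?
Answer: 1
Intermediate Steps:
Function('x')(S) = Mul(3, S) (Function('x')(S) = Add(0, Mul(3, S)) = Mul(3, S))
Function('m')(z, b) = 0
Function('K')(Q) = 1
Add(Function('K')(-12), Mul(20, Function('m')(16, Function('x')(-4)))) = Add(1, Mul(20, 0)) = Add(1, 0) = 1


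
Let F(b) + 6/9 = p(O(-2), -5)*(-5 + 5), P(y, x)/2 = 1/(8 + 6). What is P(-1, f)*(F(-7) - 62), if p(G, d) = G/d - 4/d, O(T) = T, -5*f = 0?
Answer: -188/21 ≈ -8.9524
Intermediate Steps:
f = 0 (f = -⅕*0 = 0)
p(G, d) = -4/d + G/d
P(y, x) = ⅐ (P(y, x) = 2/(8 + 6) = 2/14 = 2*(1/14) = ⅐)
F(b) = -⅔ (F(b) = -⅔ + ((-4 - 2)/(-5))*(-5 + 5) = -⅔ - ⅕*(-6)*0 = -⅔ + (6/5)*0 = -⅔ + 0 = -⅔)
P(-1, f)*(F(-7) - 62) = (-⅔ - 62)/7 = (⅐)*(-188/3) = -188/21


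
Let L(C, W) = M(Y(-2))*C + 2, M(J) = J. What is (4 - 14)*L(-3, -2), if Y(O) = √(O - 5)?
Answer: -20 + 30*I*√7 ≈ -20.0 + 79.373*I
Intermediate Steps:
Y(O) = √(-5 + O)
L(C, W) = 2 + I*C*√7 (L(C, W) = √(-5 - 2)*C + 2 = √(-7)*C + 2 = (I*√7)*C + 2 = I*C*√7 + 2 = 2 + I*C*√7)
(4 - 14)*L(-3, -2) = (4 - 14)*(2 + I*(-3)*√7) = -10*(2 - 3*I*√7) = -20 + 30*I*√7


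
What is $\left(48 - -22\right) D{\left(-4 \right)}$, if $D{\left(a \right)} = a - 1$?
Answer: $-350$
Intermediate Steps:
$D{\left(a \right)} = -1 + a$
$\left(48 - -22\right) D{\left(-4 \right)} = \left(48 - -22\right) \left(-1 - 4\right) = \left(48 + 22\right) \left(-5\right) = 70 \left(-5\right) = -350$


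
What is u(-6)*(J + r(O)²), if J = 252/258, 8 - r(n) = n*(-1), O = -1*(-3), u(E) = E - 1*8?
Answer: -73430/43 ≈ -1707.7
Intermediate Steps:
u(E) = -8 + E (u(E) = E - 8 = -8 + E)
O = 3
r(n) = 8 + n (r(n) = 8 - n*(-1) = 8 - (-1)*n = 8 + n)
J = 42/43 (J = 252*(1/258) = 42/43 ≈ 0.97674)
u(-6)*(J + r(O)²) = (-8 - 6)*(42/43 + (8 + 3)²) = -14*(42/43 + 11²) = -14*(42/43 + 121) = -14*5245/43 = -73430/43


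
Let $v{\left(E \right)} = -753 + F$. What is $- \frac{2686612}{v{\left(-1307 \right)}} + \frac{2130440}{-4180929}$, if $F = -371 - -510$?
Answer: $\frac{330330174482}{75502659} \approx 4375.1$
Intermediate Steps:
$F = 139$ ($F = -371 + 510 = 139$)
$v{\left(E \right)} = -614$ ($v{\left(E \right)} = -753 + 139 = -614$)
$- \frac{2686612}{v{\left(-1307 \right)}} + \frac{2130440}{-4180929} = - \frac{2686612}{-614} + \frac{2130440}{-4180929} = \left(-2686612\right) \left(- \frac{1}{614}\right) + 2130440 \left(- \frac{1}{4180929}\right) = \frac{1343306}{307} - \frac{125320}{245937} = \frac{330330174482}{75502659}$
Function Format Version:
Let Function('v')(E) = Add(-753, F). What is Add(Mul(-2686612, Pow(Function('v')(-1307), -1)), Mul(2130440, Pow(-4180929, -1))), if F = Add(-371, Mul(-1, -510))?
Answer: Rational(330330174482, 75502659) ≈ 4375.1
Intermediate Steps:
F = 139 (F = Add(-371, 510) = 139)
Function('v')(E) = -614 (Function('v')(E) = Add(-753, 139) = -614)
Add(Mul(-2686612, Pow(Function('v')(-1307), -1)), Mul(2130440, Pow(-4180929, -1))) = Add(Mul(-2686612, Pow(-614, -1)), Mul(2130440, Pow(-4180929, -1))) = Add(Mul(-2686612, Rational(-1, 614)), Mul(2130440, Rational(-1, 4180929))) = Add(Rational(1343306, 307), Rational(-125320, 245937)) = Rational(330330174482, 75502659)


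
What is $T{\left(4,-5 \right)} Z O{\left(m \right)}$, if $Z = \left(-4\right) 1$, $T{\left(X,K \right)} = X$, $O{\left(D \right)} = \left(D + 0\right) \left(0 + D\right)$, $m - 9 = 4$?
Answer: $-2704$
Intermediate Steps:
$m = 13$ ($m = 9 + 4 = 13$)
$O{\left(D \right)} = D^{2}$ ($O{\left(D \right)} = D D = D^{2}$)
$Z = -4$
$T{\left(4,-5 \right)} Z O{\left(m \right)} = 4 \left(-4\right) 13^{2} = \left(-16\right) 169 = -2704$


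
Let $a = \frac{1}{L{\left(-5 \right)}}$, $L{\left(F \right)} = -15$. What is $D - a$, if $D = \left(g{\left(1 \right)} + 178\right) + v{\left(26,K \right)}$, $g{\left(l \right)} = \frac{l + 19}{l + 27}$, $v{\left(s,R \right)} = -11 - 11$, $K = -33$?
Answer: $\frac{16462}{105} \approx 156.78$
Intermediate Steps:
$v{\left(s,R \right)} = -22$ ($v{\left(s,R \right)} = -11 - 11 = -22$)
$g{\left(l \right)} = \frac{19 + l}{27 + l}$
$D = \frac{1097}{7}$ ($D = \left(\frac{19 + 1}{27 + 1} + 178\right) - 22 = \left(\frac{1}{28} \cdot 20 + 178\right) - 22 = \left(\frac{5}{7} + 178\right) - 22 = \frac{1251}{7} - 22 = \frac{1097}{7} \approx 156.71$)
$a = - \frac{1}{15}$ ($a = \frac{1}{-15} = - \frac{1}{15} \approx -0.066667$)
$D - a = \frac{1097}{7} - - \frac{1}{15} = \frac{1097}{7} + \frac{1}{15} = \frac{16462}{105}$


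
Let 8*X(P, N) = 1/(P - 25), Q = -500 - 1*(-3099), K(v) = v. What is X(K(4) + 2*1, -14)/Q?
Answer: -1/395048 ≈ -2.5313e-6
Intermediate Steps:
Q = 2599 (Q = -500 + 3099 = 2599)
X(P, N) = 1/(8*(-25 + P)) (X(P, N) = 1/(8*(P - 25)) = 1/(8*(-25 + P)))
X(K(4) + 2*1, -14)/Q = (1/(8*(-25 + (4 + 2*1))))/2599 = (1/(8*(-25 + (4 + 2))))*(1/2599) = (1/(8*(-25 + 6)))*(1/2599) = ((1/8)/(-19))*(1/2599) = ((1/8)*(-1/19))*(1/2599) = -1/152*1/2599 = -1/395048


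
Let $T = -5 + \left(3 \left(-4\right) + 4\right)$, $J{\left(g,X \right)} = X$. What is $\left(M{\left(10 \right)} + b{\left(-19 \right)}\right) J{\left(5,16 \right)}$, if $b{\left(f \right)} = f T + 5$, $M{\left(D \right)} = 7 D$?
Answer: $5152$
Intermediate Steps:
$T = -13$ ($T = -5 + \left(-12 + 4\right) = -5 - 8 = -13$)
$b{\left(f \right)} = 5 - 13 f$ ($b{\left(f \right)} = f \left(-13\right) + 5 = - 13 f + 5 = 5 - 13 f$)
$\left(M{\left(10 \right)} + b{\left(-19 \right)}\right) J{\left(5,16 \right)} = \left(7 \cdot 10 + \left(5 - -247\right)\right) 16 = \left(70 + \left(5 + 247\right)\right) 16 = \left(70 + 252\right) 16 = 322 \cdot 16 = 5152$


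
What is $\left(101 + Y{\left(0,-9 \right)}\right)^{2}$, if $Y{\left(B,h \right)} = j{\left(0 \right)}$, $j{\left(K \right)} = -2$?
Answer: $9801$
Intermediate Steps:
$Y{\left(B,h \right)} = -2$
$\left(101 + Y{\left(0,-9 \right)}\right)^{2} = \left(101 - 2\right)^{2} = 99^{2} = 9801$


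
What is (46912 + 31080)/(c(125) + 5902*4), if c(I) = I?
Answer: 77992/23733 ≈ 3.2862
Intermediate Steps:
(46912 + 31080)/(c(125) + 5902*4) = (46912 + 31080)/(125 + 5902*4) = 77992/(125 + 23608) = 77992/23733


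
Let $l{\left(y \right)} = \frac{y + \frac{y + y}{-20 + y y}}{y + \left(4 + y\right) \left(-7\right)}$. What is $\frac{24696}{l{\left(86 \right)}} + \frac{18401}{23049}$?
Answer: $- \frac{4798321454443}{30724317} \approx -1.5617 \cdot 10^{5}$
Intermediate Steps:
$l{\left(y \right)} = \frac{y + \frac{2 y}{-20 + y^{2}}}{-28 - 6 y}$ ($l{\left(y \right)} = \frac{y + \frac{2 y}{-20 + y^{2}}}{y - \left(28 + 7 y\right)} = \frac{y + \frac{2 y}{-20 + y^{2}}}{-28 - 6 y}$)
$\frac{24696}{l{\left(86 \right)}} + \frac{18401}{23049} = \frac{24696}{\frac{1}{2} \cdot 86 \frac{1}{-280 - 5160 + 3 \cdot 86^{3} + 14 \cdot 86^{2}} \left(18 - 86^{2}\right)} + \frac{18401}{23049} = \frac{24696}{\frac{1}{2} \cdot 86 \frac{1}{-280 - 5160 + 3 \cdot 636056 + 14 \cdot 7396} \left(18 - 7396\right)} + 18401 \cdot \frac{1}{23049} = \frac{24696}{\frac{1}{2} \cdot 86 \frac{1}{-280 - 5160 + 1908168 + 103544} \left(18 - 7396\right)} + \frac{18401}{23049} = \frac{24696}{\frac{1}{2} \cdot 86 \cdot \frac{1}{2006272} \left(-7378\right)} + \frac{18401}{23049} = \frac{24696}{- \frac{9331}{59008}} + \frac{18401}{23049} = 24696 \left(- \frac{59008}{9331}\right) + \frac{18401}{23049} = - \frac{208180224}{1333} + \frac{18401}{23049} = - \frac{4798321454443}{30724317}$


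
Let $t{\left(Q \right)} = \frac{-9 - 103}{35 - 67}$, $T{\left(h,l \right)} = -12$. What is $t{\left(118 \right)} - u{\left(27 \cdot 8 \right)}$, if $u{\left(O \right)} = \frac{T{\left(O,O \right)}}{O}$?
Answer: $\frac{32}{9} \approx 3.5556$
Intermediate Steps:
$t{\left(Q \right)} = \frac{7}{2}$ ($t{\left(Q \right)} = - \frac{112}{-32} = \left(-112\right) \left(- \frac{1}{32}\right) = \frac{7}{2}$)
$u{\left(O \right)} = - \frac{12}{O}$
$t{\left(118 \right)} - u{\left(27 \cdot 8 \right)} = \frac{7}{2} - - \frac{12}{27 \cdot 8} = \frac{7}{2} - - \frac{12}{216} = \frac{7}{2} - \left(-12\right) \frac{1}{216} = \frac{7}{2} - - \frac{1}{18} = \frac{7}{2} + \frac{1}{18} = \frac{32}{9}$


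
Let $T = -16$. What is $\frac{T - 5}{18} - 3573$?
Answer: $- \frac{21445}{6} \approx -3574.2$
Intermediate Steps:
$\frac{T - 5}{18} - 3573 = \frac{-16 - 5}{18} - 3573 = \left(-21\right) \frac{1}{18} - 3573 = - \frac{7}{6} - 3573 = - \frac{21445}{6}$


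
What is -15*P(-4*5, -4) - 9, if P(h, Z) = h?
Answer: 291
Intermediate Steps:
-15*P(-4*5, -4) - 9 = -(-60)*5 - 9 = -15*(-20) - 9 = 300 - 9 = 291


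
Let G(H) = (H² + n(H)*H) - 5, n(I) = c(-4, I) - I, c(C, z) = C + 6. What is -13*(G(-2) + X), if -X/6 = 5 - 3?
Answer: 273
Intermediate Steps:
c(C, z) = 6 + C
n(I) = 2 - I (n(I) = (6 - 4) - I = 2 - I)
G(H) = -5 + H² + H*(2 - H) (G(H) = (H² + (2 - H)*H) - 5 = (H² + H*(2 - H)) - 5 = -5 + H² + H*(2 - H))
X = -12 (X = -6*(5 - 3) = -6*2 = -12)
-13*(G(-2) + X) = -13*((-5 + 2*(-2)) - 12) = -13*((-5 - 4) - 12) = -13*(-9 - 12) = -13*(-21) = 273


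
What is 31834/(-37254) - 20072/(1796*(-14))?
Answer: -470284/8363523 ≈ -0.056230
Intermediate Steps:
31834/(-37254) - 20072/(1796*(-14)) = 31834*(-1/37254) - 20072/(-25144) = -15917/18627 - 20072*(-1/25144) = -15917/18627 + 2509/3143 = -470284/8363523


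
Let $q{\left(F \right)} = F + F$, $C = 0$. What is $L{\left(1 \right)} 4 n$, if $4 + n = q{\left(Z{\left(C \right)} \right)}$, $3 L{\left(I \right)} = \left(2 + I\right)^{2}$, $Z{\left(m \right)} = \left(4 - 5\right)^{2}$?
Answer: $-24$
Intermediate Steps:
$Z{\left(m \right)} = 1$ ($Z{\left(m \right)} = \left(-1\right)^{2} = 1$)
$q{\left(F \right)} = 2 F$
$L{\left(I \right)} = \frac{\left(2 + I\right)^{2}}{3}$
$n = -2$ ($n = -4 + 2 \cdot 1 = -4 + 2 = -2$)
$L{\left(1 \right)} 4 n = \frac{\left(2 + 1\right)^{2}}{3} \cdot 4 \left(-2\right) = \frac{3^{2}}{3} \cdot 4 \left(-2\right) = \frac{1}{3} \cdot 9 \cdot 4 \left(-2\right) = 3 \cdot 4 \left(-2\right) = 12 \left(-2\right) = -24$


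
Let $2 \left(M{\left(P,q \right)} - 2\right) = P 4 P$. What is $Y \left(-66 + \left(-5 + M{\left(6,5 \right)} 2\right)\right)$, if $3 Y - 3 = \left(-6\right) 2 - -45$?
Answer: $924$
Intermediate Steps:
$M{\left(P,q \right)} = 2 + 2 P^{2}$ ($M{\left(P,q \right)} = 2 + \frac{P 4 P}{2} = 2 + \frac{4 P P}{2} = 2 + \frac{4 P^{2}}{2} = 2 + 2 P^{2}$)
$Y = 12$ ($Y = 1 + \frac{\left(-6\right) 2 - -45}{3} = 1 + \frac{-12 + 45}{3} = 1 + \frac{1}{3} \cdot 33 = 1 + 11 = 12$)
$Y \left(-66 + \left(-5 + M{\left(6,5 \right)} 2\right)\right) = 12 \left(-66 - \left(5 - \left(2 + 2 \cdot 6^{2}\right) 2\right)\right) = 12 \left(-66 - \left(5 - \left(2 + 2 \cdot 36\right) 2\right)\right) = 12 \left(-66 - \left(5 - \left(2 + 72\right) 2\right)\right) = 12 \left(-66 + \left(-5 + 74 \cdot 2\right)\right) = 12 \left(-66 + \left(-5 + 148\right)\right) = 12 \left(-66 + 143\right) = 12 \cdot 77 = 924$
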